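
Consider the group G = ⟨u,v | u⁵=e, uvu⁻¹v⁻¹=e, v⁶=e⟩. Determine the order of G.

Enumerate words in the generators, reducing via the relations: the distinct elements are
  {e, u, v, uv, u², u³, u⁴, v², v³, v⁴, v⁵, uv², uv³, uv⁴, uv⁵, u²v, u³v, u⁴v, u²v², u²v³, u²v⁴, u²v⁵, u³v², u³v³, u³v⁴, u³v⁵, u⁴v², u⁴v³, u⁴v⁴, u⁴v⁵}.
No further products give new elements, so |G| = 30.

Answer: 30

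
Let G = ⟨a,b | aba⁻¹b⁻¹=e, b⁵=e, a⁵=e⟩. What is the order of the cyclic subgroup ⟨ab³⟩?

|⟨ab³⟩| equals the order of ab³. Compute successive powers until reaching e:
  (ab³)¹ = ab³, (ab³)² = a²b, (ab³)³ = a³b⁴, (ab³)⁴ = a⁴b², (ab³)⁵ = e.
The smallest positive k with (ab³)ᵏ = e is 5, so |⟨ab³⟩| = 5.

Answer: 5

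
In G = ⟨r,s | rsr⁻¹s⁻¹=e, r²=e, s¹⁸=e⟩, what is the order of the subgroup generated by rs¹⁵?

|⟨rs¹⁵⟩| equals the order of rs¹⁵. Compute successive powers until reaching e:
  (rs¹⁵)¹ = rs¹⁵, (rs¹⁵)² = s¹², (rs¹⁵)³ = rs⁹, (rs¹⁵)⁴ = s⁶, (rs¹⁵)⁵ = rs³, (rs¹⁵)⁶ = e.
The smallest positive k with (rs¹⁵)ᵏ = e is 6, so |⟨rs¹⁵⟩| = 6.

Answer: 6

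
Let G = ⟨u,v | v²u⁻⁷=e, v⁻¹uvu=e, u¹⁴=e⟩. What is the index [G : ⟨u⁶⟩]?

First find ord(u⁶) by computing successive powers:
  (u⁶)¹ = u⁶, (u⁶)² = u¹², (u⁶)³ = u⁴, (u⁶)⁴ = u¹⁰, (u⁶)⁵ = u², (u⁶)⁶ = u⁸, (u⁶)⁷ = e.
So |⟨u⁶⟩| = ord(u⁶) = 7. With |G| = 28, by Lagrange [G : ⟨u⁶⟩] = 28/7 = 4.

Answer: 4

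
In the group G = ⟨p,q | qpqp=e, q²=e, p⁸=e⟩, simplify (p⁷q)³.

Compute successive powers of (p⁷q), reducing at each step:
  (p⁷q)²: (p⁷q) · p⁷ = q;   q · q = e
  (p⁷q)³: e · p⁷ = p⁷;   (p⁷) · q = p⁷q

Answer: p⁷q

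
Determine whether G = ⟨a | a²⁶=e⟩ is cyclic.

|G| = 26. The element a has order 26 (its powers give 26 distinct elements), so ⟨a⟩ = G and G is cyclic.

Answer: Yes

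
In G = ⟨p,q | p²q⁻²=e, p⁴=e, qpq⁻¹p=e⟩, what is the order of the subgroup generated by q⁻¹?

|⟨q⁻¹⟩| equals the order of q⁻¹. Compute successive powers until reaching e:
  (q⁻¹)¹ = q⁻¹, (q⁻¹)² = p², (q⁻¹)³ = q, (q⁻¹)⁴ = e.
The smallest positive k with (q⁻¹)ᵏ = e is 4, so |⟨q⁻¹⟩| = 4.

Answer: 4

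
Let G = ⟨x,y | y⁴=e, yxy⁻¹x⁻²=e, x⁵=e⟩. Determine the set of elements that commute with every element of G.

An element z ∈ Z(G) iff z commutes with every generator.
For example e is central: e·x = x = x·e; e·y = y = y·e.
Whereas x ∉ Z(G) since x·y = xy ≠ x²y = y·x.
Checking each of the 20 elements this way gives Z(G) = {e}, of order 1.

Answer: {e}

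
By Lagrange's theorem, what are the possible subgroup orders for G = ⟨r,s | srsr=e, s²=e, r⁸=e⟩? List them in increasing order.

|G| = 16 = 2⁴. By Lagrange's theorem the order of any subgroup divides 16; the divisors of 16 are 1, 2, 4, 8, 16.

Answer: 1, 2, 4, 8, 16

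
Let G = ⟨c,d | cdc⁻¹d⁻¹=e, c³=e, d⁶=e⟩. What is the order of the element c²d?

Compute successive powers until reaching e:
  (c²d)¹ = c²d, (c²d)² = cd², (c²d)³ = d³, (c²d)⁴ = c²d⁴, (c²d)⁵ = cd⁵, (c²d)⁶ = e.
The smallest positive k with (c²d)ᵏ = e is 6.

Answer: 6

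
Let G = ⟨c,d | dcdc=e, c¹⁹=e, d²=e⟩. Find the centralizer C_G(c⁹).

⟨c⁹⟩ ⊆ C_G(c⁹) since powers of c⁹ commute with c⁹; so |C_G(c⁹)| ≥ |⟨c⁹⟩| = 19.
By orbit–stabilizer, |C_G(c⁹)| = |G| / |conj. class of c⁹| = 38 / 2 = 19.
The 19 elements commuting with c⁹ are {e, c, c², c³, c⁴, c⁵, c⁶, c⁷, c⁸, c⁹, c¹⁰, c¹¹, c¹², c¹³, c¹⁴, c¹⁵, c¹⁶, c¹⁷, c¹⁸}.

Answer: {e, c, c², c³, c⁴, c⁵, c⁶, c⁷, c⁸, c⁹, c¹⁰, c¹¹, c¹², c¹³, c¹⁴, c¹⁵, c¹⁶, c¹⁷, c¹⁸}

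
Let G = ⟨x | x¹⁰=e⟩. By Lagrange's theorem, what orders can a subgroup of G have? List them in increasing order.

|G| = 10 = 2 · 5. By Lagrange's theorem the order of any subgroup divides 10; the divisors of 10 are 1, 2, 5, 10.

Answer: 1, 2, 5, 10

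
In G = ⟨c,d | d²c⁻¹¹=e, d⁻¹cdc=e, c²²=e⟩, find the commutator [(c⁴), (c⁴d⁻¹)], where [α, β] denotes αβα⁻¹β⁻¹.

[(c⁴), (c⁴d⁻¹)] = (c⁴)·(c⁴d⁻¹)·(c⁴)⁻¹·(c⁴d⁻¹)⁻¹.
  (c⁴) · (c⁴d⁻¹) = c⁸d⁻¹
  (c⁸d⁻¹) · (c¹⁸) = cd
  (cd) · (c⁴d) = c⁸

Answer: c⁸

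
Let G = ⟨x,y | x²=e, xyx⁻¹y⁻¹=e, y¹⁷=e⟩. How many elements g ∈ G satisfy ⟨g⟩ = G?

G is cyclic of order 34. An element generates G iff its order is 34, and a cyclic group of order 34 has exactly φ(34) = 16 such elements.

Answer: 16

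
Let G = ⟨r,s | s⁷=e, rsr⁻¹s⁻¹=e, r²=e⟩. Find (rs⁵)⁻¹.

The order of (rs⁵) is 14 (smallest k with (rs⁵)ᵏ = e), so (rs⁵)⁻¹ = (rs⁵)¹³ = rs².
Check: (rs⁵) · (rs²) → (rs⁵) · r = s⁵;   (s⁵) · s² = e, giving e as required.

Answer: rs²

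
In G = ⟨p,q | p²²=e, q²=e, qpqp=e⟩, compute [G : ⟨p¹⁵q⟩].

First find ord(p¹⁵q) by computing successive powers:
  (p¹⁵q)¹ = p¹⁵q, (p¹⁵q)² = e.
So |⟨p¹⁵q⟩| = ord(p¹⁵q) = 2. With |G| = 44, by Lagrange [G : ⟨p¹⁵q⟩] = 44/2 = 22.

Answer: 22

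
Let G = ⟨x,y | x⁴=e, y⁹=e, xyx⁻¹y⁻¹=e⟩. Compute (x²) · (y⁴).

Compute (x²) · (y⁴) by multiplying left to right and reducing via the relations at each step:
  (x²) · y⁴ = x²y⁴

Answer: x²y⁴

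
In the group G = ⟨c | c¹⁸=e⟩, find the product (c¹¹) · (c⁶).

Compute (c¹¹) · (c⁶) by multiplying left to right and reducing via the relations at each step:
  (c¹¹) · c⁶ = c¹⁷

Answer: c¹⁷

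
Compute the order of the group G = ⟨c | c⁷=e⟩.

G is generated by a single element, so G is cyclic. The relator gives c⁷ = e and no smaller power is forced to be e, so the 7 powers {c, e, c², c³, c⁴, c⁵, c⁶} are distinct. Hence |G| = 7.

Answer: 7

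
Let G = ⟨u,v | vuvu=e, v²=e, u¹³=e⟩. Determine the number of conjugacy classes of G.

The conjugacy classes (representative and size) are:
  [e] (size 1), [u¹²] (size 2), [u¹¹] (size 2), [u³] (size 2), [u⁴] (size 2), [u⁸] (size 2), [u⁶] (size 2), [v] (size 13).
Class equation: 1 + 2 + 2 + 2 + 2 + 2 + 2 + 13 = 26 = |G|. So G has 8 conjugacy classes.

Answer: 8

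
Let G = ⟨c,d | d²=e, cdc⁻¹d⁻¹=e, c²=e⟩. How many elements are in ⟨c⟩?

|⟨c⟩| equals the order of c. Compute successive powers until reaching e:
  c¹ = c, c² = e.
The smallest positive k with cᵏ = e is 2, so |⟨c⟩| = 2.

Answer: 2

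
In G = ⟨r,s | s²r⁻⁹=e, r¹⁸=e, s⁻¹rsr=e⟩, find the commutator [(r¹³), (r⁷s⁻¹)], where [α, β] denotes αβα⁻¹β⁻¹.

[(r¹³), (r⁷s⁻¹)] = (r¹³)·(r⁷s⁻¹)·(r¹³)⁻¹·(r⁷s⁻¹)⁻¹.
  (r¹³) · (r⁷s⁻¹) = r²s⁻¹
  (r²s⁻¹) · (r⁵) = r⁶s
  (r⁶s) · (r⁷s) = r⁸

Answer: r⁸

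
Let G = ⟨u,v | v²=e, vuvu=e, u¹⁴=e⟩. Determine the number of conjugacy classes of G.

The conjugacy classes (representative and size) are:
  [e] (size 1), [u¹³] (size 2), [u²] (size 2), [u³] (size 2), [u¹⁰] (size 2), [u⁵] (size 2), [u⁸] (size 2), [u⁷] (size 1), [u⁶v] (size 7), [u⁹v] (size 7).
Class equation: 1 + 2 + 2 + 2 + 2 + 2 + 2 + 1 + 7 + 7 = 28 = |G|. So G has 10 conjugacy classes.

Answer: 10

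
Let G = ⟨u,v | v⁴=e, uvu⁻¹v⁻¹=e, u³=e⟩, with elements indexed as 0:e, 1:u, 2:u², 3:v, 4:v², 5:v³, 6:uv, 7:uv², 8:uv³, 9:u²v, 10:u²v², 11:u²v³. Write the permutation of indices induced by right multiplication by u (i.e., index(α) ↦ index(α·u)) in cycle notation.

(0 1 2)(3 6 9)(4 7 10)(5 8 11)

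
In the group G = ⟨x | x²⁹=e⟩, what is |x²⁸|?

Compute successive powers until reaching e:
  (x²⁸)¹ = x²⁸, (x²⁸)² = x²⁷, (x²⁸)³ = x²⁶, (x²⁸)⁴ = x²⁵, (x²⁸)⁵ = x²⁴, (x²⁸)⁶ = x²³, (x²⁸)⁷ = x²², (x²⁸)⁸ = x²¹, (x²⁸)⁹ = x²⁰, (x²⁸)¹⁰ = x¹⁹, (x²⁸)¹¹ = x¹⁸, (x²⁸)¹² = x¹⁷, (x²⁸)¹³ = x¹⁶, (x²⁸)¹⁴ = x¹⁵, (x²⁸)¹⁵ = x¹⁴, (x²⁸)¹⁶ = x¹³, (x²⁸)¹⁷ = x¹², (x²⁸)¹⁸ = x¹¹, (x²⁸)¹⁹ = x¹⁰, (x²⁸)²⁰ = x⁹, (x²⁸)²¹ = x⁸, (x²⁸)²² = x⁷, (x²⁸)²³ = x⁶, (x²⁸)²⁴ = x⁵, (x²⁸)²⁵ = x⁴, (x²⁸)²⁶ = x³, (x²⁸)²⁷ = x², (x²⁸)²⁸ = x, (x²⁸)²⁹ = e.
The smallest positive k with (x²⁸)ᵏ = e is 29.

Answer: 29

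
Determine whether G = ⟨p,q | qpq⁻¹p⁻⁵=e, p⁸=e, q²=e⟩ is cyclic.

Every cyclic group is abelian. But p·q = pq while q·p = p⁵q, so p·q ≠ q·p and G is not abelian. Hence G is not cyclic.

Answer: No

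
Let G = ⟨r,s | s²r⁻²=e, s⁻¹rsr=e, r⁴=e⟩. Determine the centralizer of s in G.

⟨s⟩ ⊆ C_G(s) since powers of s commute with s; so |C_G(s)| ≥ |⟨s⟩| = 4.
By orbit–stabilizer, |C_G(s)| = |G| / |conj. class of s| = 8 / 2 = 4.
The 4 elements commuting with s are {e, r², s, s⁻¹}.

Answer: {e, r², s, s⁻¹}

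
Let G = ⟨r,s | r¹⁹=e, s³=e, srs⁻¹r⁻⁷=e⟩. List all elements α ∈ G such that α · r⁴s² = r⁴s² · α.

⟨r⁴s²⟩ ⊆ C_G(r⁴s²) since powers of r⁴s² commute with r⁴s²; so |C_G(r⁴s²)| ≥ |⟨r⁴s²⟩| = 3.
By orbit–stabilizer, |C_G(r⁴s²)| = |G| / |conj. class of r⁴s²| = 57 / 19 = 3.
The 3 elements commuting with r⁴s² are {e, r¹⁰s, r⁴s²}.

Answer: {e, r¹⁰s, r⁴s²}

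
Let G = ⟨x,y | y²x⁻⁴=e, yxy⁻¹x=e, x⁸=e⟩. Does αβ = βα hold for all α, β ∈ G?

x·y = xy but y·x = x³y⁻¹, so x·y ≠ y·x and G is not abelian.

Answer: No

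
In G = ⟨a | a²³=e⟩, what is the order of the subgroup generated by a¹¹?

|⟨a¹¹⟩| equals the order of a¹¹. Compute successive powers until reaching e:
  (a¹¹)¹ = a¹¹, (a¹¹)² = a²², (a¹¹)³ = a¹⁰, (a¹¹)⁴ = a²¹, (a¹¹)⁵ = a⁹, (a¹¹)⁶ = a²⁰, (a¹¹)⁷ = a⁸, (a¹¹)⁸ = a¹⁹, (a¹¹)⁹ = a⁷, (a¹¹)¹⁰ = a¹⁸, (a¹¹)¹¹ = a⁶, (a¹¹)¹² = a¹⁷, (a¹¹)¹³ = a⁵, (a¹¹)¹⁴ = a¹⁶, (a¹¹)¹⁵ = a⁴, (a¹¹)¹⁶ = a¹⁵, (a¹¹)¹⁷ = a³, (a¹¹)¹⁸ = a¹⁴, (a¹¹)¹⁹ = a², (a¹¹)²⁰ = a¹³, (a¹¹)²¹ = a, (a¹¹)²² = a¹², (a¹¹)²³ = e.
The smallest positive k with (a¹¹)ᵏ = e is 23, so |⟨a¹¹⟩| = 23.

Answer: 23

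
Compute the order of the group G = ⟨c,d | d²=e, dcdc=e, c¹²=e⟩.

Enumerate words in the generators, reducing via the relations: the distinct elements are
  {c, d, e, cd, c², c³, c⁴, c⁵, c⁶, c⁷, c⁸, c⁹, c²d, c³d, c¹¹, c¹⁰, c⁴d, c⁵d, c⁶d, c⁷d, c⁸d, c⁹d, c¹¹d, c¹⁰d}.
No further products give new elements, so |G| = 24.

Answer: 24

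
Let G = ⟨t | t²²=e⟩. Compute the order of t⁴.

Compute successive powers until reaching e:
  (t⁴)¹ = t⁴, (t⁴)² = t⁸, (t⁴)³ = t¹², (t⁴)⁴ = t¹⁶, (t⁴)⁵ = t²⁰, (t⁴)⁶ = t², (t⁴)⁷ = t⁶, (t⁴)⁸ = t¹⁰, (t⁴)⁹ = t¹⁴, (t⁴)¹⁰ = t¹⁸, (t⁴)¹¹ = e.
The smallest positive k with (t⁴)ᵏ = e is 11.

Answer: 11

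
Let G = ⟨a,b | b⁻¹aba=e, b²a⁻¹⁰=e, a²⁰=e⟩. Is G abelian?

a·b = ab but b·a = a⁹b⁻¹, so a·b ≠ b·a and G is not abelian.

Answer: No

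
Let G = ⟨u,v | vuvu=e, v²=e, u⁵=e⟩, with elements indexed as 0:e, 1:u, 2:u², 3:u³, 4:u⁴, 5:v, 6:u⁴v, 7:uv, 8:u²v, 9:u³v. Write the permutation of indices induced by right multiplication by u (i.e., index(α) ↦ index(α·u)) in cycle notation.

(0 1 2 3 4)(5 6 9 8 7)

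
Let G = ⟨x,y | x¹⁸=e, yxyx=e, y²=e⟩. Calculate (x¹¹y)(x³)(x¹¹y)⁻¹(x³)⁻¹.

[(x¹¹y), (x³)] = (x¹¹y)·(x³)·(x¹¹y)⁻¹·(x³)⁻¹.
  (x¹¹y) · (x³) = x⁸y
  (x⁸y) · (x¹¹y) = x¹⁵
  (x¹⁵) · (x¹⁵) = x¹²

Answer: x¹²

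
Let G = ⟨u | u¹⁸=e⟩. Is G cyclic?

|G| = 18. The element u has order 18 (its powers give 18 distinct elements), so ⟨u⟩ = G and G is cyclic.

Answer: Yes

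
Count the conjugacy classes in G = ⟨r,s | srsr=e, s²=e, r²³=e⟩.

The conjugacy classes (representative and size) are:
  [e] (size 1), [r] (size 2), [r²¹] (size 2), [r²⁰] (size 2), [r⁴] (size 2), [r¹⁸] (size 2), [r⁶] (size 2), [r¹⁶] (size 2), [r⁸] (size 2), [r⁹] (size 2), [r¹⁰] (size 2), [r¹²] (size 2), [r¹⁸s] (size 23).
Class equation: 1 + 2 + 2 + 2 + 2 + 2 + 2 + 2 + 2 + 2 + 2 + 2 + 23 = 46 = |G|. So G has 13 conjugacy classes.

Answer: 13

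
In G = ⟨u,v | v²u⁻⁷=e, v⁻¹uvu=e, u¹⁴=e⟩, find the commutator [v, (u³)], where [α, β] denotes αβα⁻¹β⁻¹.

[v, (u³)] = v·(u³)·v⁻¹·(u³)⁻¹.
  v · (u³) = u⁴v⁻¹
  (u⁴v⁻¹) · (v⁻¹) = u¹¹
  (u¹¹) · (u¹¹) = u⁸

Answer: u⁸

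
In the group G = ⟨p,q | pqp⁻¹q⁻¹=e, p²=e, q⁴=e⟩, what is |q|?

Compute successive powers until reaching e:
  q¹ = q, q² = q², q³ = q³, q⁴ = e.
The smallest positive k with qᵏ = e is 4.

Answer: 4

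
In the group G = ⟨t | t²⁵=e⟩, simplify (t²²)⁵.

Compute successive powers of (t²²), reducing at each step:
  (t²²)²: (t²²) · t²² = t¹⁹
  (t²²)³: (t¹⁹) · t²² = t¹⁶
  (t²²)⁴: (t¹⁶) · t²² = t¹³
  (t²²)⁵: (t¹³) · t²² = t¹⁰

Answer: t¹⁰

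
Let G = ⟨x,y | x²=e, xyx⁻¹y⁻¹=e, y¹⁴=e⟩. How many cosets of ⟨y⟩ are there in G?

First find ord(y) by computing successive powers:
  y¹ = y, y² = y², y³ = y³, y⁴ = y⁴, y⁵ = y⁵, y⁶ = y⁶, y⁷ = y⁷, y⁸ = y⁸, y⁹ = y⁹, y¹⁰ = y¹⁰, y¹¹ = y¹¹, y¹² = y¹², y¹³ = y¹³, y¹⁴ = e.
So |⟨y⟩| = ord(y) = 14. With |G| = 28, by Lagrange [G : ⟨y⟩] = 28/14 = 2.

Answer: 2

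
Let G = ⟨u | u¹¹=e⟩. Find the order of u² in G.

Compute successive powers until reaching e:
  (u²)¹ = u², (u²)² = u⁴, (u²)³ = u⁶, (u²)⁴ = u⁸, (u²)⁵ = u¹⁰, (u²)⁶ = u, (u²)⁷ = u³, (u²)⁸ = u⁵, (u²)⁹ = u⁷, (u²)¹⁰ = u⁹, (u²)¹¹ = e.
The smallest positive k with (u²)ᵏ = e is 11.

Answer: 11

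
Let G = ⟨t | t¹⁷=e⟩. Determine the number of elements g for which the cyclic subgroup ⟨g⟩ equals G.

G is cyclic of order 17. An element generates G iff its order is 17, and a cyclic group of order 17 has exactly φ(17) = 16 such elements.

Answer: 16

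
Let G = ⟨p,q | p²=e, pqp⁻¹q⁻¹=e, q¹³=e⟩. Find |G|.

Enumerate words in the generators, reducing via the relations: the distinct elements are
  {e, p, q, pq, q², q³, q⁴, q⁵, q⁶, q⁷, q⁸, q⁹, pq², pq³, pq⁴, pq⁵, pq⁶, pq⁷, pq⁸, pq⁹, q¹², q¹¹, q¹⁰, pq¹², pq¹¹, pq¹⁰}.
No further products give new elements, so |G| = 26.

Answer: 26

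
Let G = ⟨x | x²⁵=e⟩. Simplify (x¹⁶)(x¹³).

Compute (x¹⁶) · (x¹³) by multiplying left to right and reducing via the relations at each step:
  (x¹⁶) · x¹³ = x⁴

Answer: x⁴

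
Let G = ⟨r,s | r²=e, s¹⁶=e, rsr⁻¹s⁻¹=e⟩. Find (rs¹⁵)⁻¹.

The order of (rs¹⁵) is 16 (smallest k with (rs¹⁵)ᵏ = e), so (rs¹⁵)⁻¹ = (rs¹⁵)¹⁵ = rs.
Check: (rs¹⁵) · (rs) → (rs¹⁵) · r = s¹⁵;   (s¹⁵) · s = e, giving e as required.

Answer: rs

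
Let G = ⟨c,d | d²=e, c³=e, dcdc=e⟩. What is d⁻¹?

The order of d is 2 (smallest k with dᵏ = e), so d⁻¹ = d¹ = d.
Check: d · d → d · d = e, giving e as required.

Answer: d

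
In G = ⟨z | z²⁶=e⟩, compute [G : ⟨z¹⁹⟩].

First find ord(z¹⁹) by computing successive powers:
  (z¹⁹)¹ = z¹⁹, (z¹⁹)² = z¹², (z¹⁹)³ = z⁵, (z¹⁹)⁴ = z²⁴, (z¹⁹)⁵ = z¹⁷, (z¹⁹)⁶ = z¹⁰, (z¹⁹)⁷ = z³, (z¹⁹)⁸ = z²², (z¹⁹)⁹ = z¹⁵, (z¹⁹)¹⁰ = z⁸, (z¹⁹)¹¹ = z, (z¹⁹)¹² = z²⁰, (z¹⁹)¹³ = z¹³, (z¹⁹)¹⁴ = z⁶, (z¹⁹)¹⁵ = z²⁵, (z¹⁹)¹⁶ = z¹⁸, (z¹⁹)¹⁷ = z¹¹, (z¹⁹)¹⁸ = z⁴, (z¹⁹)¹⁹ = z²³, (z¹⁹)²⁰ = z¹⁶, (z¹⁹)²¹ = z⁹, (z¹⁹)²² = z², (z¹⁹)²³ = z²¹, (z¹⁹)²⁴ = z¹⁴, (z¹⁹)²⁵ = z⁷, (z¹⁹)²⁶ = e.
So |⟨z¹⁹⟩| = ord(z¹⁹) = 26. With |G| = 26, by Lagrange [G : ⟨z¹⁹⟩] = 26/26 = 1.

Answer: 1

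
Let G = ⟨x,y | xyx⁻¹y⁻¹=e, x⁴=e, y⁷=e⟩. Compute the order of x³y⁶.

Compute successive powers until reaching e:
  (x³y⁶)¹ = x³y⁶, (x³y⁶)² = x²y⁵, (x³y⁶)³ = xy⁴, (x³y⁶)⁴ = y³, (x³y⁶)⁵ = x³y², (x³y⁶)⁶ = x²y, (x³y⁶)⁷ = x, (x³y⁶)⁸ = y⁶, (x³y⁶)⁹ = x³y⁵, (x³y⁶)¹⁰ = x²y⁴, (x³y⁶)¹¹ = xy³, (x³y⁶)¹² = y², (x³y⁶)¹³ = x³y, (x³y⁶)¹⁴ = x², (x³y⁶)¹⁵ = xy⁶, (x³y⁶)¹⁶ = y⁵, (x³y⁶)¹⁷ = x³y⁴, (x³y⁶)¹⁸ = x²y³, (x³y⁶)¹⁹ = xy², (x³y⁶)²⁰ = y, (x³y⁶)²¹ = x³, (x³y⁶)²² = x²y⁶, (x³y⁶)²³ = xy⁵, (x³y⁶)²⁴ = y⁴, (x³y⁶)²⁵ = x³y³, (x³y⁶)²⁶ = x²y², (x³y⁶)²⁷ = xy, (x³y⁶)²⁸ = e.
The smallest positive k with (x³y⁶)ᵏ = e is 28.

Answer: 28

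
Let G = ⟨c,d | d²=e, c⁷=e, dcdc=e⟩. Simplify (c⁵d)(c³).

Compute (c⁵d) · (c³) by multiplying left to right and reducing via the relations at each step:
  (c⁵d) · c³ = c²d

Answer: c²d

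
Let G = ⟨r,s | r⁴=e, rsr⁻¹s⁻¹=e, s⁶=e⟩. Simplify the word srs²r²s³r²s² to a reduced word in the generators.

Multiply left to right, reducing at each step:
  s · r = rs
  (rs) · s² = rs³
  (rs³) · r² = r³s³
  (r³s³) · s³ = r³
  (r³) · r² = r
  r · s² = rs²

Answer: rs²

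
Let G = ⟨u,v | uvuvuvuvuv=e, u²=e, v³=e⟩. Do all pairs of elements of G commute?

u·v = uv but v·u = vu, so u·v ≠ v·u and G is not abelian.

Answer: No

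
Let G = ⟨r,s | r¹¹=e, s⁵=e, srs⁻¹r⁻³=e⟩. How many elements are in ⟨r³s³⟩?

|⟨r³s³⟩| equals the order of r³s³. Compute successive powers until reaching e:
  (r³s³)¹ = r³s³, (r³s³)² = r⁷s, (r³s³)³ = r⁵s⁴, (r³s³)⁴ = r⁶s², (r³s³)⁵ = e.
The smallest positive k with (r³s³)ᵏ = e is 5, so |⟨r³s³⟩| = 5.

Answer: 5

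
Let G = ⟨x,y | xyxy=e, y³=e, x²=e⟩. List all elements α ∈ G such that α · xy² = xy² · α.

⟨xy²⟩ ⊆ C_G(xy²) since powers of xy² commute with xy²; so |C_G(xy²)| ≥ |⟨xy²⟩| = 2.
By orbit–stabilizer, |C_G(xy²)| = |G| / |conj. class of xy²| = 6 / 3 = 2.
The 2 elements commuting with xy² are {e, xy²}.

Answer: {e, xy²}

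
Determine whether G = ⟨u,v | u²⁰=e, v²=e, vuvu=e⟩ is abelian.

u·v = uv but v·u = u¹⁹v, so u·v ≠ v·u and G is not abelian.

Answer: No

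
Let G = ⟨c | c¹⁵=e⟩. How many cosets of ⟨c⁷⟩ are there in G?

First find ord(c⁷) by computing successive powers:
  (c⁷)¹ = c⁷, (c⁷)² = c¹⁴, (c⁷)³ = c⁶, (c⁷)⁴ = c¹³, (c⁷)⁵ = c⁵, (c⁷)⁶ = c¹², (c⁷)⁷ = c⁴, (c⁷)⁸ = c¹¹, (c⁷)⁹ = c³, (c⁷)¹⁰ = c¹⁰, (c⁷)¹¹ = c², (c⁷)¹² = c⁹, (c⁷)¹³ = c, (c⁷)¹⁴ = c⁸, (c⁷)¹⁵ = e.
So |⟨c⁷⟩| = ord(c⁷) = 15. With |G| = 15, by Lagrange [G : ⟨c⁷⟩] = 15/15 = 1.

Answer: 1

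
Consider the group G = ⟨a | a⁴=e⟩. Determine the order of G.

G is generated by a single element, so G is cyclic. The relator gives a⁴ = e and no smaller power is forced to be e, so the 4 powers {a, e, a², a³} are distinct. Hence |G| = 4.

Answer: 4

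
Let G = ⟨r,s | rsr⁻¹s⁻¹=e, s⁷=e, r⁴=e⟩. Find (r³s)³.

Compute successive powers of (r³s), reducing at each step:
  (r³s)²: (r³s) · r³ = r²s;   (r²s) · s = r²s²
  (r³s)³: (r²s²) · r³ = rs²;   (rs²) · s = rs³

Answer: rs³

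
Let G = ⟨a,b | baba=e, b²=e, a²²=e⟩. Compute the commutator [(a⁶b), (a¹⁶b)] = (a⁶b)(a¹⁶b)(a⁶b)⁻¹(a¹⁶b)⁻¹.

[(a⁶b), (a¹⁶b)] = (a⁶b)·(a¹⁶b)·(a⁶b)⁻¹·(a¹⁶b)⁻¹.
  (a⁶b) · (a¹⁶b) = a¹²
  (a¹²) · (a⁶b) = a¹⁸b
  (a¹⁸b) · (a¹⁶b) = a²

Answer: a²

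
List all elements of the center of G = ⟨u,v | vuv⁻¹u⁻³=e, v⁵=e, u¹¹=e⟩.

An element z ∈ Z(G) iff z commutes with every generator.
For example e is central: e·u = u = u·e; e·v = v = v·e.
Whereas u ∉ Z(G) since u·v = uv ≠ u³v = v·u.
Checking each of the 55 elements this way gives Z(G) = {e}, of order 1.

Answer: {e}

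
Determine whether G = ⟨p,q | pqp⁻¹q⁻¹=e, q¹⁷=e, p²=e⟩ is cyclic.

|G| = 34. The element pq has order 34 (its powers give 34 distinct elements), so ⟨pq⟩ = G and G is cyclic.

Answer: Yes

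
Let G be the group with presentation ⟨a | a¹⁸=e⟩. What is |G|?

G is generated by a single element, so G is cyclic. The relator gives a¹⁸ = e and no smaller power is forced to be e, so the 18 powers {a, e, a², a³, a⁴, a⁵, a⁶, a⁷, a⁸, a⁹, a¹², a¹³, a¹¹, a¹⁰, a¹⁴, a¹⁵, a¹⁶, a¹⁷} are distinct. Hence |G| = 18.

Answer: 18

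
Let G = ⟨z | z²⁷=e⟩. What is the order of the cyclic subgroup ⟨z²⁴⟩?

|⟨z²⁴⟩| equals the order of z²⁴. Compute successive powers until reaching e:
  (z²⁴)¹ = z²⁴, (z²⁴)² = z²¹, (z²⁴)³ = z¹⁸, (z²⁴)⁴ = z¹⁵, (z²⁴)⁵ = z¹², (z²⁴)⁶ = z⁹, (z²⁴)⁷ = z⁶, (z²⁴)⁸ = z³, (z²⁴)⁹ = e.
The smallest positive k with (z²⁴)ᵏ = e is 9, so |⟨z²⁴⟩| = 9.

Answer: 9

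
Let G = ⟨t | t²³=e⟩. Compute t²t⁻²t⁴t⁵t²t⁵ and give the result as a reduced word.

Multiply left to right, reducing at each step:
  (t²) · t⁻² = e
  e · t⁴ = t⁴
  (t⁴) · t⁵ = t⁹
  (t⁹) · t² = t¹¹
  (t¹¹) · t⁵ = t¹⁶

Answer: t¹⁶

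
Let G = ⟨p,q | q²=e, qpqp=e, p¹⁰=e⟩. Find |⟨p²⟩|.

|⟨p²⟩| equals the order of p². Compute successive powers until reaching e:
  (p²)¹ = p², (p²)² = p⁴, (p²)³ = p⁶, (p²)⁴ = p⁸, (p²)⁵ = e.
The smallest positive k with (p²)ᵏ = e is 5, so |⟨p²⟩| = 5.

Answer: 5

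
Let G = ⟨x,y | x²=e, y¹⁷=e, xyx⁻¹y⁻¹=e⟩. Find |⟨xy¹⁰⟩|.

|⟨xy¹⁰⟩| equals the order of xy¹⁰. Compute successive powers until reaching e:
  (xy¹⁰)¹ = xy¹⁰, (xy¹⁰)² = y³, (xy¹⁰)³ = xy¹³, (xy¹⁰)⁴ = y⁶, (xy¹⁰)⁵ = xy¹⁶, (xy¹⁰)⁶ = y⁹, (xy¹⁰)⁷ = xy², (xy¹⁰)⁸ = y¹², (xy¹⁰)⁹ = xy⁵, (xy¹⁰)¹⁰ = y¹⁵, (xy¹⁰)¹¹ = xy⁸, (xy¹⁰)¹² = y, (xy¹⁰)¹³ = xy¹¹, (xy¹⁰)¹⁴ = y⁴, (xy¹⁰)¹⁵ = xy¹⁴, (xy¹⁰)¹⁶ = y⁷, (xy¹⁰)¹⁷ = x, (xy¹⁰)¹⁸ = y¹⁰, (xy¹⁰)¹⁹ = xy³, (xy¹⁰)²⁰ = y¹³, (xy¹⁰)²¹ = xy⁶, (xy¹⁰)²² = y¹⁶, (xy¹⁰)²³ = xy⁹, (xy¹⁰)²⁴ = y², (xy¹⁰)²⁵ = xy¹², (xy¹⁰)²⁶ = y⁵, (xy¹⁰)²⁷ = xy¹⁵, (xy¹⁰)²⁸ = y⁸, (xy¹⁰)²⁹ = xy, (xy¹⁰)³⁰ = y¹¹, (xy¹⁰)³¹ = xy⁴, (xy¹⁰)³² = y¹⁴, (xy¹⁰)³³ = xy⁷, (xy¹⁰)³⁴ = e.
The smallest positive k with (xy¹⁰)ᵏ = e is 34, so |⟨xy¹⁰⟩| = 34.

Answer: 34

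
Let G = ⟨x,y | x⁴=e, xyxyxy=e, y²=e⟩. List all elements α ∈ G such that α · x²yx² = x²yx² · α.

⟨x²yx²⟩ ⊆ C_G(x²yx²) since powers of x²yx² commute with x²yx²; so |C_G(x²yx²)| ≥ |⟨x²yx²⟩| = 2.
By orbit–stabilizer, |C_G(x²yx²)| = |G| / |conj. class of x²yx²| = 24 / 6 = 4.
The 4 elements commuting with x²yx² are {e, y, x²yx², x²yx²y}.

Answer: {e, y, x²yx², x²yx²y}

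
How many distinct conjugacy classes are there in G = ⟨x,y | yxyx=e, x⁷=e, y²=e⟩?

The conjugacy classes (representative and size) are:
  [e] (size 1), [x⁶] (size 2), [x⁵] (size 2), [x⁴] (size 2), [xy] (size 7).
Class equation: 1 + 2 + 2 + 2 + 7 = 14 = |G|. So G has 5 conjugacy classes.

Answer: 5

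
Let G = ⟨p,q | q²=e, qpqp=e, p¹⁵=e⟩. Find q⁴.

Compute successive powers of q, reducing at each step:
  q²: q · q = e
  q³: e · q = q
  q⁴: q · q = e

Answer: e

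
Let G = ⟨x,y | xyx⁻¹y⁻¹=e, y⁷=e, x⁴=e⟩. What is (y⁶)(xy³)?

Compute (y⁶) · (xy³) by multiplying left to right and reducing via the relations at each step:
  (y⁶) · x = xy⁶
  (xy⁶) · y³ = xy²

Answer: xy²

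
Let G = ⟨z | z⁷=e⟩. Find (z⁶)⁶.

Compute successive powers of (z⁶), reducing at each step:
  (z⁶)²: (z⁶) · z⁶ = z⁵
  (z⁶)³: (z⁵) · z⁶ = z⁴
  (z⁶)⁴: (z⁴) · z⁶ = z³
  (z⁶)⁵: (z³) · z⁶ = z²
  (z⁶)⁶: (z²) · z⁶ = z

Answer: z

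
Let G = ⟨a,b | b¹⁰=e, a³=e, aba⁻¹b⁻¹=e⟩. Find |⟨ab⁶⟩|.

|⟨ab⁶⟩| equals the order of ab⁶. Compute successive powers until reaching e:
  (ab⁶)¹ = ab⁶, (ab⁶)² = a²b², (ab⁶)³ = b⁸, (ab⁶)⁴ = ab⁴, (ab⁶)⁵ = a², (ab⁶)⁶ = b⁶, (ab⁶)⁷ = ab², (ab⁶)⁸ = a²b⁸, (ab⁶)⁹ = b⁴, (ab⁶)¹⁰ = a, (ab⁶)¹¹ = a²b⁶, (ab⁶)¹² = b², (ab⁶)¹³ = ab⁸, (ab⁶)¹⁴ = a²b⁴, (ab⁶)¹⁵ = e.
The smallest positive k with (ab⁶)ᵏ = e is 15, so |⟨ab⁶⟩| = 15.

Answer: 15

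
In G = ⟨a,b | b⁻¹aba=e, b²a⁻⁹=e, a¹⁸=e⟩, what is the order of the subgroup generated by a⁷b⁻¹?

|⟨a⁷b⁻¹⟩| equals the order of a⁷b⁻¹. Compute successive powers until reaching e:
  (a⁷b⁻¹)¹ = a⁷b⁻¹, (a⁷b⁻¹)² = a⁹, (a⁷b⁻¹)³ = a⁷b, (a⁷b⁻¹)⁴ = e.
The smallest positive k with (a⁷b⁻¹)ᵏ = e is 4, so |⟨a⁷b⁻¹⟩| = 4.

Answer: 4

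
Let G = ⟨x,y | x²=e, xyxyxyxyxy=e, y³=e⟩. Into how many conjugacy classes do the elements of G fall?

The conjugacy classes (representative and size) are:
  [e] (size 1), [xyxy²xyxy²x] (size 15), [yxyxy²x] (size 20), [xy²xy²x] (size 12), [y²xyxy²] (size 12).
Class equation: 1 + 15 + 20 + 12 + 12 = 60 = |G|. So G has 5 conjugacy classes.

Answer: 5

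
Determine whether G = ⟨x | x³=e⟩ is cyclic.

|G| = 3. The element x has order 3 (its powers give 3 distinct elements), so ⟨x⟩ = G and G is cyclic.

Answer: Yes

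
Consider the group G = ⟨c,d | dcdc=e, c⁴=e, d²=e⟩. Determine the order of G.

Enumerate words in the generators, reducing via the relations: the distinct elements are
  {c, d, e, cd, c², c³, c²d, c³d}.
No further products give new elements, so |G| = 8.

Answer: 8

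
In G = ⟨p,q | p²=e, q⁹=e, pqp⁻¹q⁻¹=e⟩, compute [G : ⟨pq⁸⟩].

First find ord(pq⁸) by computing successive powers:
  (pq⁸)¹ = pq⁸, (pq⁸)² = q⁷, (pq⁸)³ = pq⁶, (pq⁸)⁴ = q⁵, (pq⁸)⁵ = pq⁴, (pq⁸)⁶ = q³, (pq⁸)⁷ = pq², (pq⁸)⁸ = q, (pq⁸)⁹ = p, (pq⁸)¹⁰ = q⁸, (pq⁸)¹¹ = pq⁷, (pq⁸)¹² = q⁶, (pq⁸)¹³ = pq⁵, (pq⁸)¹⁴ = q⁴, (pq⁸)¹⁵ = pq³, (pq⁸)¹⁶ = q², (pq⁸)¹⁷ = pq, (pq⁸)¹⁸ = e.
So |⟨pq⁸⟩| = ord(pq⁸) = 18. With |G| = 18, by Lagrange [G : ⟨pq⁸⟩] = 18/18 = 1.

Answer: 1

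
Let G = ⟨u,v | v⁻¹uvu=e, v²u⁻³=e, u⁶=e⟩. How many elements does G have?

Enumerate words in the generators, reducing via the relations: the distinct elements are
  {e, u, v, uv, u², u³, u⁴, u⁵, u²v, v⁻¹, uv⁻¹, u²v⁻¹}.
No further products give new elements, so |G| = 12.

Answer: 12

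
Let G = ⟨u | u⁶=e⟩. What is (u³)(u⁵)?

Compute (u³) · (u⁵) by multiplying left to right and reducing via the relations at each step:
  (u³) · u⁵ = u²

Answer: u²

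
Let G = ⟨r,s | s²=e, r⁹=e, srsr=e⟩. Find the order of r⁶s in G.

Compute successive powers until reaching e:
  (r⁶s)¹ = r⁶s, (r⁶s)² = e.
The smallest positive k with (r⁶s)ᵏ = e is 2.

Answer: 2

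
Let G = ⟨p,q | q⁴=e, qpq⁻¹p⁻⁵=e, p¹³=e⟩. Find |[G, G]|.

G' = [G, G] is generated by all commutators. The generator-pair commutators are: [p, q] = p⁹.
The subgroup they normally generate is {e, p, p², p³, p⁴, p⁵, p⁶, p⁷, p⁸, p⁹, p¹⁰, p¹¹, p¹²}, of order 13.
Check: |G/G'| = 52/13 = 4 is the order of the abelianisation.

Answer: 13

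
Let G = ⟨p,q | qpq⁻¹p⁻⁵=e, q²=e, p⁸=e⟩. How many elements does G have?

Enumerate words in the generators, reducing via the relations: the distinct elements are
  {e, p, q, pq, p², p³, p⁴, p⁵, p⁶, p⁷, p²q, p³q, p⁴q, p⁵q, p⁶q, p⁷q}.
No further products give new elements, so |G| = 16.

Answer: 16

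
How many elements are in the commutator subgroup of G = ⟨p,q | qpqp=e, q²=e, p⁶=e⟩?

G' = [G, G] is generated by all commutators. The generator-pair commutators are: [p, q] = p².
The subgroup they normally generate is {e, p², p⁴}, of order 3.
Check: |G/G'| = 12/3 = 4 is the order of the abelianisation.

Answer: 3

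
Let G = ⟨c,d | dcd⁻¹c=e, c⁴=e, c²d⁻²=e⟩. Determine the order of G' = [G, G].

G' = [G, G] is generated by all commutators. The generator-pair commutators are: [c, d] = c².
The subgroup they normally generate is {e, c²}, of order 2.
Check: |G/G'| = 8/2 = 4 is the order of the abelianisation.

Answer: 2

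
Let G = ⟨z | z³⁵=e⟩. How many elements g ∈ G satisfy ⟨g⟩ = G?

G is cyclic of order 35. An element generates G iff its order is 35, and a cyclic group of order 35 has exactly φ(35) = 24 such elements.

Answer: 24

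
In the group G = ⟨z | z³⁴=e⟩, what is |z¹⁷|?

Compute successive powers until reaching e:
  (z¹⁷)¹ = z¹⁷, (z¹⁷)² = e.
The smallest positive k with (z¹⁷)ᵏ = e is 2.

Answer: 2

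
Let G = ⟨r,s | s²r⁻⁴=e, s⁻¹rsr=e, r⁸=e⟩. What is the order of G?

Enumerate words in the generators, reducing via the relations: the distinct elements are
  {e, r, s, rs, r², r³, r⁴, r⁵, r⁶, r⁷, r²s, r³s, s⁻¹, rs⁻¹, r²s⁻¹, r³s⁻¹}.
No further products give new elements, so |G| = 16.

Answer: 16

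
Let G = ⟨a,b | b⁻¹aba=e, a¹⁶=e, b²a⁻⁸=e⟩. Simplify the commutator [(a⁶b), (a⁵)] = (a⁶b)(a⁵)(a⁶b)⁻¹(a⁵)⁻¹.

[(a⁶b), (a⁵)] = (a⁶b)·(a⁵)·(a⁶b)⁻¹·(a⁵)⁻¹.
  (a⁶b) · (a⁵) = ab
  (ab) · (a⁶b⁻¹) = a¹¹
  (a¹¹) · (a¹¹) = a⁶

Answer: a⁶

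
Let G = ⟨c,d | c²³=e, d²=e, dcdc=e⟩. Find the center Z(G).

An element z ∈ Z(G) iff z commutes with every generator.
For example e is central: e·c = c = c·e; e·d = d = d·e.
Whereas c ∉ Z(G) since c·d = cd ≠ c²²d = d·c.
Checking each of the 46 elements this way gives Z(G) = {e}, of order 1.

Answer: {e}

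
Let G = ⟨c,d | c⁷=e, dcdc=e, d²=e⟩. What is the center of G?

An element z ∈ Z(G) iff z commutes with every generator.
For example e is central: e·c = c = c·e; e·d = d = d·e.
Whereas c ∉ Z(G) since c·d = cd ≠ c⁶d = d·c.
Checking each of the 14 elements this way gives Z(G) = {e}, of order 1.

Answer: {e}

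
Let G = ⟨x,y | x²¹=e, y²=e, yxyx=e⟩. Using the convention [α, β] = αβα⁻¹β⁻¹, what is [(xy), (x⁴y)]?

[(xy), (x⁴y)] = (xy)·(x⁴y)·(xy)⁻¹·(x⁴y)⁻¹.
  (xy) · (x⁴y) = x¹⁸
  (x¹⁸) · (xy) = x¹⁹y
  (x¹⁹y) · (x⁴y) = x¹⁵

Answer: x¹⁵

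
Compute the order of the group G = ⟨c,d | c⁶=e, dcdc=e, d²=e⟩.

Enumerate words in the generators, reducing via the relations: the distinct elements are
  {c, d, e, cd, c², c³, c⁴, c⁵, c²d, c³d, c⁴d, c⁵d}.
No further products give new elements, so |G| = 12.

Answer: 12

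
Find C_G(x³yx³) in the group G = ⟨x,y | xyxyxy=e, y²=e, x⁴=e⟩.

⟨x³yx³⟩ ⊆ C_G(x³yx³) since powers of x³yx³ commute with x³yx³; so |C_G(x³yx³)| ≥ |⟨x³yx³⟩| = 4.
By orbit–stabilizer, |C_G(x³yx³)| = |G| / |conj. class of x³yx³| = 24 / 6 = 4.
The 4 elements commuting with x³yx³ are {e, xyx, x³yx³, yx²y}.

Answer: {e, xyx, x³yx³, yx²y}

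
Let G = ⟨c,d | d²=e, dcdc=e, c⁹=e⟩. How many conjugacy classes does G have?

The conjugacy classes (representative and size) are:
  [e] (size 1), [c⁸] (size 2), [c⁷] (size 2), [c⁶] (size 2), [c⁵] (size 2), [c⁴d] (size 9).
Class equation: 1 + 2 + 2 + 2 + 2 + 9 = 18 = |G|. So G has 6 conjugacy classes.

Answer: 6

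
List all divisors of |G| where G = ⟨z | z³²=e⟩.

|G| = 32 = 2⁵. By Lagrange's theorem the order of any subgroup divides 32; the divisors of 32 are 1, 2, 4, 8, 16, 32.

Answer: 1, 2, 4, 8, 16, 32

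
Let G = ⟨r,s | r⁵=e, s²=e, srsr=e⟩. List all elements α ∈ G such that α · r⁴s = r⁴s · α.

⟨r⁴s⟩ ⊆ C_G(r⁴s) since powers of r⁴s commute with r⁴s; so |C_G(r⁴s)| ≥ |⟨r⁴s⟩| = 2.
By orbit–stabilizer, |C_G(r⁴s)| = |G| / |conj. class of r⁴s| = 10 / 5 = 2.
The 2 elements commuting with r⁴s are {e, r⁴s}.

Answer: {e, r⁴s}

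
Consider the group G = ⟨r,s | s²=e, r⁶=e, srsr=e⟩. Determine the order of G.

Enumerate words in the generators, reducing via the relations: the distinct elements are
  {e, r, s, rs, r², r³, r⁴, r⁵, r²s, r³s, r⁴s, r⁵s}.
No further products give new elements, so |G| = 12.

Answer: 12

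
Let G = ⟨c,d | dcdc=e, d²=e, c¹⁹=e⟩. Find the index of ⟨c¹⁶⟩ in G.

First find ord(c¹⁶) by computing successive powers:
  (c¹⁶)¹ = c¹⁶, (c¹⁶)² = c¹³, (c¹⁶)³ = c¹⁰, (c¹⁶)⁴ = c⁷, (c¹⁶)⁵ = c⁴, (c¹⁶)⁶ = c, (c¹⁶)⁷ = c¹⁷, (c¹⁶)⁸ = c¹⁴, (c¹⁶)⁹ = c¹¹, (c¹⁶)¹⁰ = c⁸, (c¹⁶)¹¹ = c⁵, (c¹⁶)¹² = c², (c¹⁶)¹³ = c¹⁸, (c¹⁶)¹⁴ = c¹⁵, (c¹⁶)¹⁵ = c¹², (c¹⁶)¹⁶ = c⁹, (c¹⁶)¹⁷ = c⁶, (c¹⁶)¹⁸ = c³, (c¹⁶)¹⁹ = e.
So |⟨c¹⁶⟩| = ord(c¹⁶) = 19. With |G| = 38, by Lagrange [G : ⟨c¹⁶⟩] = 38/19 = 2.

Answer: 2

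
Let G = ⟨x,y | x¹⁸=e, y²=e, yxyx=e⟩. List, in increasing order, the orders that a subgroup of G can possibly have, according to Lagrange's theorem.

|G| = 36 = 2² · 3². By Lagrange's theorem the order of any subgroup divides 36; the divisors of 36 are 1, 2, 3, 4, 6, 9, 12, 18, 36.

Answer: 1, 2, 3, 4, 6, 9, 12, 18, 36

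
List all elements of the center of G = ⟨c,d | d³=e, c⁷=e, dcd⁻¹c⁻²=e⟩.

An element z ∈ Z(G) iff z commutes with every generator.
For example e is central: e·c = c = c·e; e·d = d = d·e.
Whereas c ∉ Z(G) since c·d = cd ≠ c²d = d·c.
Checking each of the 21 elements this way gives Z(G) = {e}, of order 1.

Answer: {e}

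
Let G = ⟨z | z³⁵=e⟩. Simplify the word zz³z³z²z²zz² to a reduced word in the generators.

Multiply left to right, reducing at each step:
  z · z³ = z⁴
  (z⁴) · z³ = z⁷
  (z⁷) · z² = z⁹
  (z⁹) · z² = z¹¹
  (z¹¹) · z = z¹²
  (z¹²) · z² = z¹⁴

Answer: z¹⁴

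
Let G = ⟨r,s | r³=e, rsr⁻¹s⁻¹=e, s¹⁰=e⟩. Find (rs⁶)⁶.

Compute successive powers of (rs⁶), reducing at each step:
  (rs⁶)²: (rs⁶) · r = r²s⁶;   (r²s⁶) · s⁶ = r²s²
  (rs⁶)³: (r²s²) · r = s²;   (s²) · s⁶ = s⁸
  (rs⁶)⁴: (s⁸) · r = rs⁸;   (rs⁸) · s⁶ = rs⁴
  (rs⁶)⁵: (rs⁴) · r = r²s⁴;   (r²s⁴) · s⁶ = r²
  (rs⁶)⁶: (r²) · r = e;   e · s⁶ = s⁶

Answer: s⁶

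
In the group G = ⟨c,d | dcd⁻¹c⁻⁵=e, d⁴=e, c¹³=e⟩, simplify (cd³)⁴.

Compute successive powers of (cd³), reducing at each step:
  (cd³)²: (cd³) · c = c⁹d³;   (c⁹d³) · d³ = c⁹d²
  (cd³)³: (c⁹d²) · c = c⁸d²;   (c⁸d²) · d³ = c⁸d
  (cd³)⁴: (c⁸d) · c = d;   d · d³ = e

Answer: e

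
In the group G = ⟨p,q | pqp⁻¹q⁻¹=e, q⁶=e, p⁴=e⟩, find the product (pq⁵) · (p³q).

Compute (pq⁵) · (p³q) by multiplying left to right and reducing via the relations at each step:
  (pq⁵) · p³ = q⁵
  (q⁵) · q = e

Answer: e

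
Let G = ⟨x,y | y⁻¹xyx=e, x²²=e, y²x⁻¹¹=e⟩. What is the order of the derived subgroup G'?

G' = [G, G] is generated by all commutators. The generator-pair commutators are: [x, y] = x².
The subgroup they normally generate is {e, x², x⁴, x⁶, x⁸, x¹⁰, x¹², x¹⁴, x¹⁶, x¹⁸, x²⁰}, of order 11.
Check: |G/G'| = 44/11 = 4 is the order of the abelianisation.

Answer: 11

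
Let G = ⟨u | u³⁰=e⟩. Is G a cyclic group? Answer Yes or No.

|G| = 30. The element u has order 30 (its powers give 30 distinct elements), so ⟨u⟩ = G and G is cyclic.

Answer: Yes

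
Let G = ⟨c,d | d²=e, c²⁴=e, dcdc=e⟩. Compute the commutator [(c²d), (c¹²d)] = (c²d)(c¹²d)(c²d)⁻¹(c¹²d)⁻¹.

[(c²d), (c¹²d)] = (c²d)·(c¹²d)·(c²d)⁻¹·(c¹²d)⁻¹.
  (c²d) · (c¹²d) = c¹⁴
  (c¹⁴) · (c²d) = c¹⁶d
  (c¹⁶d) · (c¹²d) = c⁴

Answer: c⁴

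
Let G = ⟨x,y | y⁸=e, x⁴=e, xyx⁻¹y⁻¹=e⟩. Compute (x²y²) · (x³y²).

Compute (x²y²) · (x³y²) by multiplying left to right and reducing via the relations at each step:
  (x²y²) · x³ = xy²
  (xy²) · y² = xy⁴

Answer: xy⁴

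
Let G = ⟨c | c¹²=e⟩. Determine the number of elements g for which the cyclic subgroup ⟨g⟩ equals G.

G is cyclic of order 12. An element generates G iff its order is 12, and a cyclic group of order 12 has exactly φ(12) = 4 such elements.

Answer: 4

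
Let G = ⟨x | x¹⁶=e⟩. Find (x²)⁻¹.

The order of (x²) is 8 (smallest k with (x²)ᵏ = e), so (x²)⁻¹ = (x²)⁷ = x¹⁴.
Check: (x²) · (x¹⁴) → (x²) · x¹⁴ = e, giving e as required.

Answer: x¹⁴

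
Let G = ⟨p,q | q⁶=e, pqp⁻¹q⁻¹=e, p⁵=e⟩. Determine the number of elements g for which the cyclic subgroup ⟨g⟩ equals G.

G is cyclic of order 30. An element generates G iff its order is 30, and a cyclic group of order 30 has exactly φ(30) = 8 such elements.

Answer: 8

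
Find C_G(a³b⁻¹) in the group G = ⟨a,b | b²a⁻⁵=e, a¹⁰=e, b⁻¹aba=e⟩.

⟨a³b⁻¹⟩ ⊆ C_G(a³b⁻¹) since powers of a³b⁻¹ commute with a³b⁻¹; so |C_G(a³b⁻¹)| ≥ |⟨a³b⁻¹⟩| = 4.
By orbit–stabilizer, |C_G(a³b⁻¹)| = |G| / |conj. class of a³b⁻¹| = 20 / 5 = 4.
The 4 elements commuting with a³b⁻¹ are {e, a⁵, a³b, a³b⁻¹}.

Answer: {e, a⁵, a³b, a³b⁻¹}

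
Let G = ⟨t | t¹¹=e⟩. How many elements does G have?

G is generated by a single element, so G is cyclic. The relator gives t¹¹ = e and no smaller power is forced to be e, so the 11 powers {e, t, t², t³, t⁴, t⁵, t⁶, t⁷, t⁸, t⁹, t¹⁰} are distinct. Hence |G| = 11.

Answer: 11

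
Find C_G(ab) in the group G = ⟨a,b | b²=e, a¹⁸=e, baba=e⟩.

⟨ab⟩ ⊆ C_G(ab) since powers of ab commute with ab; so |C_G(ab)| ≥ |⟨ab⟩| = 2.
By orbit–stabilizer, |C_G(ab)| = |G| / |conj. class of ab| = 36 / 9 = 4.
The 4 elements commuting with ab are {e, a⁹, ab, a¹⁰b}.

Answer: {e, a⁹, ab, a¹⁰b}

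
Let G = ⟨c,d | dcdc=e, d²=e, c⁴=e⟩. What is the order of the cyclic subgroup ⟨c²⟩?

|⟨c²⟩| equals the order of c². Compute successive powers until reaching e:
  (c²)¹ = c², (c²)² = e.
The smallest positive k with (c²)ᵏ = e is 2, so |⟨c²⟩| = 2.

Answer: 2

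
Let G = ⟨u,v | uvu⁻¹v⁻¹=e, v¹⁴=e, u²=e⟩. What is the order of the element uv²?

Compute successive powers until reaching e:
  (uv²)¹ = uv², (uv²)² = v⁴, (uv²)³ = uv⁶, (uv²)⁴ = v⁸, (uv²)⁵ = uv¹⁰, (uv²)⁶ = v¹², (uv²)⁷ = u, (uv²)⁸ = v², (uv²)⁹ = uv⁴, (uv²)¹⁰ = v⁶, (uv²)¹¹ = uv⁸, (uv²)¹² = v¹⁰, (uv²)¹³ = uv¹², (uv²)¹⁴ = e.
The smallest positive k with (uv²)ᵏ = e is 14.

Answer: 14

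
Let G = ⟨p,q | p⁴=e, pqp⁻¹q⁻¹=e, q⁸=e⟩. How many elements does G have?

Enumerate words in the generators, reducing via the relations: the distinct elements are
  {e, p, q, pq, p², p³, q², q³, q⁴, q⁵, q⁶, q⁷, pq², pq³, pq⁴, pq⁵, pq⁶, pq⁷, p²q, p³q, p²q², p²q³, p²q⁴, p²q⁵, p²q⁶, p²q⁷, p³q², p³q³, p³q⁴, p³q⁵, p³q⁶, p³q⁷}.
No further products give new elements, so |G| = 32.

Answer: 32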